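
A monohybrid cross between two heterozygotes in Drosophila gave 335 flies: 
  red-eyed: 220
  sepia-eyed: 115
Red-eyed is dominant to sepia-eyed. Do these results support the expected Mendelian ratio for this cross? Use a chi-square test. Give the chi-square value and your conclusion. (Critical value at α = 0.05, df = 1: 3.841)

For a monohybrid cross between heterozygotes with complete dominance, the expected phenotypic ratio is 3:1.
Expected counts for N = 335 under a 3:1 ratio (total parts = 4):
  red-eyed: 335 × 3/4 = 251.25
  sepia-eyed: 335 × 1/4 = 83.75
χ² = Σ (O − E)² / E
  red-eyed: (220 − 251.25)² / 251.25 = 3.8868
  sepia-eyed: (115 − 83.75)² / 83.75 = 11.6604
χ² = 3.8868 + 11.6604 = 15.5472 ≈ 15.547
Degrees of freedom = 2 − 1 = 1; critical value at α = 0.05 is 3.841.
Since 15.547 > 3.841, we reject the null hypothesis — the data do not fit the 3:1 ratio.

15.547; not consistent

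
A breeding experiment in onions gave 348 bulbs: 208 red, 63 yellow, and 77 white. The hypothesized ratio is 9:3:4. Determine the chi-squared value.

1.994

Total ratio parts = 16. Expected numbers out of 348:
  red: 348 × 9/16 = 195.75
  yellow: 348 × 3/16 = 65.25
  white: 348 × 4/16 = 87
χ² = Σ (O − E)² / E
  red: (208 − 195.75)² / 195.75 = 0.7666
  yellow: (63 − 65.25)² / 65.25 = 0.0776
  white: (77 − 87)² / 87 = 1.1494
χ² = 0.7666 + 0.0776 + 1.1494 = 1.9936 ≈ 1.994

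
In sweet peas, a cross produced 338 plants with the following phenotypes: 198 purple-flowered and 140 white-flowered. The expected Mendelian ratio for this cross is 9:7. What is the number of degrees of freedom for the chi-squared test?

1

A goodness-of-fit test with 2 phenotype classes has df = 2 − 1 = 1.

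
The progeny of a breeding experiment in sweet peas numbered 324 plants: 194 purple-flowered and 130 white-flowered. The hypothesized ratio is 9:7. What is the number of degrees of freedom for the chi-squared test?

A goodness-of-fit test with 2 phenotype classes has df = 2 − 1 = 1.

1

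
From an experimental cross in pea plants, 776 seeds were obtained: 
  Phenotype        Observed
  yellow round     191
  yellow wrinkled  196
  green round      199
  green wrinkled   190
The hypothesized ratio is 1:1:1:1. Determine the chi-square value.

Total ratio parts = 4. Expected numbers out of 776:
  yellow round: 776 × 1/4 = 194
  yellow wrinkled: 776 × 1/4 = 194
  green round: 776 × 1/4 = 194
  green wrinkled: 776 × 1/4 = 194
χ² = Σ (O − E)² / E
  yellow round: (191 − 194)² / 194 = 0.0464
  yellow wrinkled: (196 − 194)² / 194 = 0.0206
  green round: (199 − 194)² / 194 = 0.1289
  green wrinkled: (190 − 194)² / 194 = 0.0825
χ² = 0.0464 + 0.0206 + 0.1289 + 0.0825 = 0.2784 ≈ 0.278

0.278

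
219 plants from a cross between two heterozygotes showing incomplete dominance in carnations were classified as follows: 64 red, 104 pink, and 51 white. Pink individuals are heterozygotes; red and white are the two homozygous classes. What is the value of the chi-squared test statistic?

With incomplete dominance, a heterozygote × heterozygote cross gives a 1:2:1 phenotypic ratio.
Expected counts for N = 219 under a 1:2:1 ratio (total parts = 4):
  red: 219 × 1/4 = 54.75
  pink: 219 × 2/4 = 109.5
  white: 219 × 1/4 = 54.75
χ² = Σ (O − E)² / E
  red: (64 − 54.75)² / 54.75 = 1.5628
  pink: (104 − 109.5)² / 109.5 = 0.2763
  white: (51 − 54.75)² / 54.75 = 0.2568
χ² = 1.5628 + 0.2763 + 0.2568 = 2.0959 ≈ 2.096

2.096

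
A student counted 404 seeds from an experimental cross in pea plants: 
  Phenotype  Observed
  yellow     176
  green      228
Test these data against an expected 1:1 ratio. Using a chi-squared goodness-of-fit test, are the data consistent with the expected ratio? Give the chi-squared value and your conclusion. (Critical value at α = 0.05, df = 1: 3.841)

Total ratio parts = 2. Expected numbers out of 404:
  yellow: 404 × 1/2 = 202
  green: 404 × 1/2 = 202
χ² = Σ (O − E)² / E
  yellow: (176 − 202)² / 202 = 3.3465
  green: (228 − 202)² / 202 = 3.3465
χ² = 3.3465 + 3.3465 = 6.693
Degrees of freedom = 2 − 1 = 1; critical value at α = 0.05 is 3.841.
Since 6.693 > 3.841, we reject the null hypothesis — the data do not fit the 1:1 ratio.

6.693; not consistent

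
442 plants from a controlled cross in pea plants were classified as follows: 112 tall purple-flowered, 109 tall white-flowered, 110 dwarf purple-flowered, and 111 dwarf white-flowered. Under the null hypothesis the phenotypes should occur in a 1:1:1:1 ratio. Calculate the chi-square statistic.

Under the 1:1:1:1 hypothesis (Σ ratio = 4, N = 442):
  tall purple-flowered: 442 × 1/4 = 110.5
  tall white-flowered: 442 × 1/4 = 110.5
  dwarf purple-flowered: 442 × 1/4 = 110.5
  dwarf white-flowered: 442 × 1/4 = 110.5
χ² = Σ (O − E)² / E
  tall purple-flowered: (112 − 110.5)² / 110.5 = 0.0204
  tall white-flowered: (109 − 110.5)² / 110.5 = 0.0204
  dwarf purple-flowered: (110 − 110.5)² / 110.5 = 0.0023
  dwarf white-flowered: (111 − 110.5)² / 110.5 = 0.0023
χ² = 0.0204 + 0.0204 + 0.0023 + 0.0023 = 0.0454 ≈ 0.045

0.045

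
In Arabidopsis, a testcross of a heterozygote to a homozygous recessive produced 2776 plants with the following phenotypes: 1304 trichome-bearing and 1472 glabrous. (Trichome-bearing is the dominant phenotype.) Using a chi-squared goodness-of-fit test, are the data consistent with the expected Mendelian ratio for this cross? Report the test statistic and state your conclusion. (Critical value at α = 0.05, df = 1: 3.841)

A testcross of a heterozygote (Aa × aa) gives a 1:1 phenotypic ratio.
Total ratio parts = 2. Expected numbers out of 2776:
  trichome-bearing: 2776 × 1/2 = 1388
  glabrous: 2776 × 1/2 = 1388
χ² = Σ (O − E)² / E
  trichome-bearing: (1304 − 1388)² / 1388 = 5.0836
  glabrous: (1472 − 1388)² / 1388 = 5.0836
χ² = 5.0836 + 5.0836 = 10.1672 ≈ 10.167
Degrees of freedom = 2 − 1 = 1; critical value at α = 0.05 is 3.841.
Since 10.167 > 3.841, we reject the null hypothesis — the data do not fit the 1:1 ratio.

10.167; not consistent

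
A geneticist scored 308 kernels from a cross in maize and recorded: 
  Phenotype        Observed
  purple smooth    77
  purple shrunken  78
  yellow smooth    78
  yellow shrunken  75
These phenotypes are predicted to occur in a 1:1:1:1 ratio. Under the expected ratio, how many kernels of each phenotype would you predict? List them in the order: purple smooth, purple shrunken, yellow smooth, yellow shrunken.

Total ratio parts = 4. Expected numbers out of 308:
  purple smooth: 308 × 1/4 = 77
  purple shrunken: 308 × 1/4 = 77
  yellow smooth: 308 × 1/4 = 77
  yellow shrunken: 308 × 1/4 = 77

77, 77, 77, 77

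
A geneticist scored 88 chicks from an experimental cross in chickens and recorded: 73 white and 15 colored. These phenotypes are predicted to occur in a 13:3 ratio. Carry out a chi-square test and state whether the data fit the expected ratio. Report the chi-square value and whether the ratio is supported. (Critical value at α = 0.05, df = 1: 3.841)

0.168; consistent

Under the 13:3 hypothesis (Σ ratio = 16, N = 88):
  white: 88 × 13/16 = 71.5
  colored: 88 × 3/16 = 16.5
χ² = Σ (O − E)² / E
  white: (73 − 71.5)² / 71.5 = 0.0315
  colored: (15 − 16.5)² / 16.5 = 0.1364
χ² = 0.0315 + 0.1364 = 0.1679 ≈ 0.168
Degrees of freedom = 2 − 1 = 1; critical value at α = 0.05 is 3.841.
Since 0.168 < 3.841, we fail to reject the null hypothesis — the data are consistent with the 13:3 ratio.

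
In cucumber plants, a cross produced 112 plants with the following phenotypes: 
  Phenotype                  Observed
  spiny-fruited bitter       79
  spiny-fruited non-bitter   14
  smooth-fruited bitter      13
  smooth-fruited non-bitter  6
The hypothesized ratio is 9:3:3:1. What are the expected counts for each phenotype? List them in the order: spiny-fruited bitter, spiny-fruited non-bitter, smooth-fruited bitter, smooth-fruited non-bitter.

63, 21, 21, 7

Expected counts for N = 112 under a 9:3:3:1 ratio (total parts = 16):
  spiny-fruited bitter: 112 × 9/16 = 63
  spiny-fruited non-bitter: 112 × 3/16 = 21
  smooth-fruited bitter: 112 × 3/16 = 21
  smooth-fruited non-bitter: 112 × 1/16 = 7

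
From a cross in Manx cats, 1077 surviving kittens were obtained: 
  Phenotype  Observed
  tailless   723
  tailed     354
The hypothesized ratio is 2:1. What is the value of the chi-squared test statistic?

0.104

Total ratio parts = 3. Expected numbers out of 1077:
  tailless: 1077 × 2/3 = 718
  tailed: 1077 × 1/3 = 359
χ² = Σ (O − E)² / E
  tailless: (723 − 718)² / 718 = 0.0348
  tailed: (354 − 359)² / 359 = 0.0696
χ² = 0.0348 + 0.0696 = 0.1044 ≈ 0.104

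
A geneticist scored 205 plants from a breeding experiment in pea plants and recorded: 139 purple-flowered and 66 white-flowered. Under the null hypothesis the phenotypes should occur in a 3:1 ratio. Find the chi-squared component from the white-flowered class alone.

4.245

Under the 3:1 hypothesis (Σ ratio = 4, N = 205):
  purple-flowered: 205 × 3/4 = 153.75
  white-flowered: 205 × 1/4 = 51.25
Contribution of white-flowered: (66 − 51.25)² / 51.25 = 4.2451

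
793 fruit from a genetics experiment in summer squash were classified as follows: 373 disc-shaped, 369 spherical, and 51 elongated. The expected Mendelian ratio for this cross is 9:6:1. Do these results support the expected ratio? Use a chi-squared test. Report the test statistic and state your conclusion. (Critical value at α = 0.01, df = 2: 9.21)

Expected counts for N = 793 under a 9:6:1 ratio (total parts = 16):
  disc-shaped: 793 × 9/16 = 446.0625
  spherical: 793 × 6/16 = 297.375
  elongated: 793 × 1/16 = 49.5625
χ² = Σ (O − E)² / E
  disc-shaped: (373 − 446.0625)² / 446.0625 = 11.9672
  spherical: (369 − 297.375)² / 297.375 = 17.2514
  elongated: (51 − 49.5625)² / 49.5625 = 0.0417
χ² = 11.9672 + 17.2514 + 0.0417 = 29.2603 ≈ 29.260
Degrees of freedom = 3 − 1 = 2; critical value at α = 0.01 is 9.21.
Since 29.260 > 9.21, we reject the null hypothesis — the data do not fit the 9:6:1 ratio.

29.260; not consistent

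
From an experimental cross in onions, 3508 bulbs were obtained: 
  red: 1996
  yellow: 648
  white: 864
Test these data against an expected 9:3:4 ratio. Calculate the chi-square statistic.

Total ratio parts = 16. Expected numbers out of 3508:
  red: 3508 × 9/16 = 1973.25
  yellow: 3508 × 3/16 = 657.75
  white: 3508 × 4/16 = 877
χ² = Σ (O − E)² / E
  red: (1996 − 1973.25)² / 1973.25 = 0.2623
  yellow: (648 − 657.75)² / 657.75 = 0.1445
  white: (864 − 877)² / 877 = 0.1927
χ² = 0.2623 + 0.1445 + 0.1927 = 0.5995 ≈ 0.600

0.600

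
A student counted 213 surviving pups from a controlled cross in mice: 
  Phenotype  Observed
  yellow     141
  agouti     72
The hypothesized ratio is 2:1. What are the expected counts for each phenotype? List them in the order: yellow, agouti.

142, 71

Under the 2:1 hypothesis (Σ ratio = 3, N = 213):
  yellow: 213 × 2/3 = 142
  agouti: 213 × 1/3 = 71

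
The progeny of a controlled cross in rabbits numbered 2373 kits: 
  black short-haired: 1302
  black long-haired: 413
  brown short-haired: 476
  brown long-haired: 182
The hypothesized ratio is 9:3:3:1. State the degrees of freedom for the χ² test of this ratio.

3

A goodness-of-fit test with 4 phenotype classes has df = 4 − 1 = 3.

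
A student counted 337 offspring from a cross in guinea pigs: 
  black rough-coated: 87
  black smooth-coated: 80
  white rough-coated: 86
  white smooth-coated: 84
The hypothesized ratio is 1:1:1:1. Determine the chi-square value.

Expected counts for N = 337 under a 1:1:1:1 ratio (total parts = 4):
  black rough-coated: 337 × 1/4 = 84.25
  black smooth-coated: 337 × 1/4 = 84.25
  white rough-coated: 337 × 1/4 = 84.25
  white smooth-coated: 337 × 1/4 = 84.25
χ² = Σ (O − E)² / E
  black rough-coated: (87 − 84.25)² / 84.25 = 0.0898
  black smooth-coated: (80 − 84.25)² / 84.25 = 0.2144
  white rough-coated: (86 − 84.25)² / 84.25 = 0.0364
  white smooth-coated: (84 − 84.25)² / 84.25 = 0.0007
χ² = 0.0898 + 0.2144 + 0.0364 + 0.0007 = 0.3413 ≈ 0.341

0.341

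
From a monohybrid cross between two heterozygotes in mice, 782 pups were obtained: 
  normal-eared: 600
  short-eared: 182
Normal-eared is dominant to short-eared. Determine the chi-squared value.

For a monohybrid cross between heterozygotes with complete dominance, the expected phenotypic ratio is 3:1.
Expected counts for N = 782 under a 3:1 ratio (total parts = 4):
  normal-eared: 782 × 3/4 = 586.5
  short-eared: 782 × 1/4 = 195.5
χ² = Σ (O − E)² / E
  normal-eared: (600 − 586.5)² / 586.5 = 0.3107
  short-eared: (182 − 195.5)² / 195.5 = 0.9322
χ² = 0.3107 + 0.9322 = 1.2429 ≈ 1.243

1.243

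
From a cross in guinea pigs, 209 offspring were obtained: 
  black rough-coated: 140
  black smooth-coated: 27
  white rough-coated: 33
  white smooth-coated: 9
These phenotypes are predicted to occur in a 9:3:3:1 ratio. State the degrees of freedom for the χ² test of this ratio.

3

A goodness-of-fit test with 4 phenotype classes has df = 4 − 1 = 3.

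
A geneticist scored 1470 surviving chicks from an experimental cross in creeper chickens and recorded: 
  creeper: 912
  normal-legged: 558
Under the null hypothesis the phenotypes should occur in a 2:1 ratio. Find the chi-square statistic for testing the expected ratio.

14.155

Expected counts for N = 1470 under a 2:1 ratio (total parts = 3):
  creeper: 1470 × 2/3 = 980
  normal-legged: 1470 × 1/3 = 490
χ² = Σ (O − E)² / E
  creeper: (912 − 980)² / 980 = 4.7184
  normal-legged: (558 − 490)² / 490 = 9.4367
χ² = 4.7184 + 9.4367 = 14.1551 ≈ 14.155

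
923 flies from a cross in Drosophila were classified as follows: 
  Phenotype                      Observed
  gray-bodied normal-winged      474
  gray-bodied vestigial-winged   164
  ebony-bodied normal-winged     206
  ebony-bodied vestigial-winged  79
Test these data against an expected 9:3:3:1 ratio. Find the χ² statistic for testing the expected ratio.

The 9:3:3:1 ratio has 16 parts, so with N = 923 the expected counts are:
  gray-bodied normal-winged: 923 × 9/16 = 519.1875
  gray-bodied vestigial-winged: 923 × 3/16 = 173.0625
  ebony-bodied normal-winged: 923 × 3/16 = 173.0625
  ebony-bodied vestigial-winged: 923 × 1/16 = 57.6875
χ² = Σ (O − E)² / E
  gray-bodied normal-winged: (474 − 519.1875)² / 519.1875 = 3.9329
  gray-bodied vestigial-winged: (164 − 173.0625)² / 173.0625 = 0.4746
  ebony-bodied normal-winged: (206 − 173.0625)² / 173.0625 = 6.2687
  ebony-bodied vestigial-winged: (79 − 57.6875)² / 57.6875 = 7.8738
χ² = 3.9329 + 0.4746 + 6.2687 + 7.8738 = 18.550

18.550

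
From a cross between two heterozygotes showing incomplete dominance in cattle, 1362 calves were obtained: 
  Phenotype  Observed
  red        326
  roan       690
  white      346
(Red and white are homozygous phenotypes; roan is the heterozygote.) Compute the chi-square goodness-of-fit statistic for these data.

0.825

With incomplete dominance, a heterozygote × heterozygote cross gives a 1:2:1 phenotypic ratio.
The 1:2:1 ratio has 4 parts, so with N = 1362 the expected counts are:
  red: 1362 × 1/4 = 340.5
  roan: 1362 × 2/4 = 681
  white: 1362 × 1/4 = 340.5
χ² = Σ (O − E)² / E
  red: (326 − 340.5)² / 340.5 = 0.6175
  roan: (690 − 681)² / 681 = 0.1189
  white: (346 − 340.5)² / 340.5 = 0.0888
χ² = 0.6175 + 0.1189 + 0.0888 = 0.8252 ≈ 0.825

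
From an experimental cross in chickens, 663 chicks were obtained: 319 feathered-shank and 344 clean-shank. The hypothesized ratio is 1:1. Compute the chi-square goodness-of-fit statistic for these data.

Expected counts for N = 663 under a 1:1 ratio (total parts = 2):
  feathered-shank: 663 × 1/2 = 331.5
  clean-shank: 663 × 1/2 = 331.5
χ² = Σ (O − E)² / E
  feathered-shank: (319 − 331.5)² / 331.5 = 0.4713
  clean-shank: (344 − 331.5)² / 331.5 = 0.4713
χ² = 0.4713 + 0.4713 = 0.9426 ≈ 0.943

0.943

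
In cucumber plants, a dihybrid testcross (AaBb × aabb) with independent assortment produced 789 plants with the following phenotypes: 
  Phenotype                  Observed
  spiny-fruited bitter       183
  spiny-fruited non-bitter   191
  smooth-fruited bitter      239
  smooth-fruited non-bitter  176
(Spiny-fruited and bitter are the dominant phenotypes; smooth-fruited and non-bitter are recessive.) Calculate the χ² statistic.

12.354

A dihybrid testcross with independent assortment gives a 1:1:1:1 ratio.
Under the 1:1:1:1 hypothesis (Σ ratio = 4, N = 789):
  spiny-fruited bitter: 789 × 1/4 = 197.25
  spiny-fruited non-bitter: 789 × 1/4 = 197.25
  smooth-fruited bitter: 789 × 1/4 = 197.25
  smooth-fruited non-bitter: 789 × 1/4 = 197.25
χ² = Σ (O − E)² / E
  spiny-fruited bitter: (183 − 197.25)² / 197.25 = 1.0295
  spiny-fruited non-bitter: (191 − 197.25)² / 197.25 = 0.1980
  smooth-fruited bitter: (239 − 197.25)² / 197.25 = 8.8368
  smooth-fruited non-bitter: (176 − 197.25)² / 197.25 = 2.2893
χ² = 1.0295 + 0.1980 + 8.8368 + 2.2893 = 12.3536 ≈ 12.354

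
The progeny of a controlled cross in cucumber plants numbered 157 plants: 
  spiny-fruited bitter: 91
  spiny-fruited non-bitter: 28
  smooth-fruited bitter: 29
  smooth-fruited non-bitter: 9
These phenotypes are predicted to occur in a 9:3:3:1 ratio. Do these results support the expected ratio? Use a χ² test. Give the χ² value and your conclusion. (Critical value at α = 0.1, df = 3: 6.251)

0.226; consistent

Under the 9:3:3:1 hypothesis (Σ ratio = 16, N = 157):
  spiny-fruited bitter: 157 × 9/16 = 88.3125
  spiny-fruited non-bitter: 157 × 3/16 = 29.4375
  smooth-fruited bitter: 157 × 3/16 = 29.4375
  smooth-fruited non-bitter: 157 × 1/16 = 9.8125
χ² = Σ (O − E)² / E
  spiny-fruited bitter: (91 − 88.3125)² / 88.3125 = 0.0818
  spiny-fruited non-bitter: (28 − 29.4375)² / 29.4375 = 0.0702
  smooth-fruited bitter: (29 − 29.4375)² / 29.4375 = 0.0065
  smooth-fruited non-bitter: (9 − 9.8125)² / 9.8125 = 0.0673
χ² = 0.0818 + 0.0702 + 0.0065 + 0.0673 = 0.2258 ≈ 0.226
Degrees of freedom = 4 − 1 = 3; critical value at α = 0.1 is 6.251.
Since 0.226 < 6.251, we fail to reject the null hypothesis — the data are consistent with the 9:3:3:1 ratio.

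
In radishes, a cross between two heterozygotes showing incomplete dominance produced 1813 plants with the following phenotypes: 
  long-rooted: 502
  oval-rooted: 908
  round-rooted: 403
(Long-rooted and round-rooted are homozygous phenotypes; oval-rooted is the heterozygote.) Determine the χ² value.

With incomplete dominance, a heterozygote × heterozygote cross gives a 1:2:1 phenotypic ratio.
The 1:2:1 ratio has 4 parts, so with N = 1813 the expected counts are:
  long-rooted: 1813 × 1/4 = 453.25
  oval-rooted: 1813 × 2/4 = 906.5
  round-rooted: 1813 × 1/4 = 453.25
χ² = Σ (O − E)² / E
  long-rooted: (502 − 453.25)² / 453.25 = 5.2434
  oval-rooted: (908 − 906.5)² / 906.5 = 0.0025
  round-rooted: (403 − 453.25)² / 453.25 = 5.5710
χ² = 5.2434 + 0.0025 + 5.5710 = 10.8169 ≈ 10.817

10.817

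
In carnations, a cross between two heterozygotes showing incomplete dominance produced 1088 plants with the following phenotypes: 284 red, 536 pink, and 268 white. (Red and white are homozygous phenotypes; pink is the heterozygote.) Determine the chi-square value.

With incomplete dominance, a heterozygote × heterozygote cross gives a 1:2:1 phenotypic ratio.
Total ratio parts = 4. Expected numbers out of 1088:
  red: 1088 × 1/4 = 272
  pink: 1088 × 2/4 = 544
  white: 1088 × 1/4 = 272
χ² = Σ (O − E)² / E
  red: (284 − 272)² / 272 = 0.5294
  pink: (536 − 544)² / 544 = 0.1176
  white: (268 − 272)² / 272 = 0.0588
χ² = 0.5294 + 0.1176 + 0.0588 = 0.7058 ≈ 0.706

0.706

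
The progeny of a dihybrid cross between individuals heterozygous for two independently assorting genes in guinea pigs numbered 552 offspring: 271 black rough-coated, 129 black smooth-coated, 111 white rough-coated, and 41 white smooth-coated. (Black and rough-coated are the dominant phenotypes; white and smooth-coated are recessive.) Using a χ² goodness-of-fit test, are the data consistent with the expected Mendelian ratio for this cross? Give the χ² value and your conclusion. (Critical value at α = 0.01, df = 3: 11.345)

13.076; not consistent

A dihybrid F₂ with independent assortment and complete dominance at both loci gives a 9:3:3:1 phenotypic ratio.
The 9:3:3:1 ratio has 16 parts, so with N = 552 the expected counts are:
  black rough-coated: 552 × 9/16 = 310.5
  black smooth-coated: 552 × 3/16 = 103.5
  white rough-coated: 552 × 3/16 = 103.5
  white smooth-coated: 552 × 1/16 = 34.5
χ² = Σ (O − E)² / E
  black rough-coated: (271 − 310.5)² / 310.5 = 5.0250
  black smooth-coated: (129 − 103.5)² / 103.5 = 6.2826
  white rough-coated: (111 − 103.5)² / 103.5 = 0.5435
  white smooth-coated: (41 − 34.5)² / 34.5 = 1.2246
χ² = 5.0250 + 6.2826 + 0.5435 + 1.2246 = 13.0757 ≈ 13.076
Degrees of freedom = 4 − 1 = 3; critical value at α = 0.01 is 11.345.
Since 13.076 > 11.345, we reject the null hypothesis — the data do not fit the 9:3:3:1 ratio.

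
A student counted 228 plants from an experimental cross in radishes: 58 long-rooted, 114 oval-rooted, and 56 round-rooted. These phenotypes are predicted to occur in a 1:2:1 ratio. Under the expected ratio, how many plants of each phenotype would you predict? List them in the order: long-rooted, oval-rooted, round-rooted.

57, 114, 57

Expected counts for N = 228 under a 1:2:1 ratio (total parts = 4):
  long-rooted: 228 × 1/4 = 57
  oval-rooted: 228 × 2/4 = 114
  round-rooted: 228 × 1/4 = 57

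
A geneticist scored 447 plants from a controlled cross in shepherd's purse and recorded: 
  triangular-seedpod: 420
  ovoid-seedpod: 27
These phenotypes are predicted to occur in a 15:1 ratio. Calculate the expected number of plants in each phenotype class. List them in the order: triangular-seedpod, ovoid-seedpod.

419.0625, 27.9375

Under the 15:1 hypothesis (Σ ratio = 16, N = 447):
  triangular-seedpod: 447 × 15/16 = 419.0625
  ovoid-seedpod: 447 × 1/16 = 27.9375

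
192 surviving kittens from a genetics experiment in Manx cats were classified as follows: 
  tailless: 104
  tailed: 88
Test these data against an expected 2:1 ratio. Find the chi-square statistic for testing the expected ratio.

13.500

Total ratio parts = 3. Expected numbers out of 192:
  tailless: 192 × 2/3 = 128
  tailed: 192 × 1/3 = 64
χ² = Σ (O − E)² / E
  tailless: (104 − 128)² / 128 = 4.5000
  tailed: (88 − 64)² / 64 = 9.0000
χ² = 4.5000 + 9.0000 = 13.500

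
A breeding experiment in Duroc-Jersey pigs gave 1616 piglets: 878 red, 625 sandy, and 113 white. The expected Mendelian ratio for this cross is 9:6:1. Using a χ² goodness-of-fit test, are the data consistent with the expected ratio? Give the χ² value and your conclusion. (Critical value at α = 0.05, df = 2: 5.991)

3.079; consistent

Expected counts for N = 1616 under a 9:6:1 ratio (total parts = 16):
  red: 1616 × 9/16 = 909
  sandy: 1616 × 6/16 = 606
  white: 1616 × 1/16 = 101
χ² = Σ (O − E)² / E
  red: (878 − 909)² / 909 = 1.0572
  sandy: (625 − 606)² / 606 = 0.5957
  white: (113 − 101)² / 101 = 1.4257
χ² = 1.0572 + 0.5957 + 1.4257 = 3.0786 ≈ 3.079
Degrees of freedom = 3 − 1 = 2; critical value at α = 0.05 is 5.991.
Since 3.079 < 5.991, we fail to reject the null hypothesis — the data are consistent with the 9:6:1 ratio.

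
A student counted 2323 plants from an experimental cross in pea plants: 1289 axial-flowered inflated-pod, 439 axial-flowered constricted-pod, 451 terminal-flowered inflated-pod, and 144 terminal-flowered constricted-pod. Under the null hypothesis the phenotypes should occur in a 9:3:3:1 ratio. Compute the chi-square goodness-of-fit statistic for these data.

0.823

The 9:3:3:1 ratio has 16 parts, so with N = 2323 the expected counts are:
  axial-flowered inflated-pod: 2323 × 9/16 = 1306.6875
  axial-flowered constricted-pod: 2323 × 3/16 = 435.5625
  terminal-flowered inflated-pod: 2323 × 3/16 = 435.5625
  terminal-flowered constricted-pod: 2323 × 1/16 = 145.1875
χ² = Σ (O − E)² / E
  axial-flowered inflated-pod: (1289 − 1306.6875)² / 1306.6875 = 0.2394
  axial-flowered constricted-pod: (439 − 435.5625)² / 435.5625 = 0.0271
  terminal-flowered inflated-pod: (451 − 435.5625)² / 435.5625 = 0.5471
  terminal-flowered constricted-pod: (144 − 145.1875)² / 145.1875 = 0.0097
χ² = 0.2394 + 0.0271 + 0.5471 + 0.0097 = 0.8233 ≈ 0.823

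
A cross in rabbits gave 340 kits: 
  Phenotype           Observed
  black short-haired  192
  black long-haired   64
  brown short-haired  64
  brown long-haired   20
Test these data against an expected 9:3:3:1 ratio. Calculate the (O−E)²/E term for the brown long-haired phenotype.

0.074

Under the 9:3:3:1 hypothesis (Σ ratio = 16, N = 340):
  black short-haired: 340 × 9/16 = 191.25
  black long-haired: 340 × 3/16 = 63.75
  brown short-haired: 340 × 3/16 = 63.75
  brown long-haired: 340 × 1/16 = 21.25
Contribution of brown long-haired: (20 − 21.25)² / 21.25 = 0.0735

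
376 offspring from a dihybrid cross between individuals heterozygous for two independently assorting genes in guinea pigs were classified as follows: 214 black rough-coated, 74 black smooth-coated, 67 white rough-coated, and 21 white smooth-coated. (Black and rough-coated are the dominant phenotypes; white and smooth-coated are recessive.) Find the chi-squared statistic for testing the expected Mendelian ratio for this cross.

A dihybrid F₂ with independent assortment and complete dominance at both loci gives a 9:3:3:1 phenotypic ratio.
The 9:3:3:1 ratio has 16 parts, so with N = 376 the expected counts are:
  black rough-coated: 376 × 9/16 = 211.5
  black smooth-coated: 376 × 3/16 = 70.5
  white rough-coated: 376 × 3/16 = 70.5
  white smooth-coated: 376 × 1/16 = 23.5
χ² = Σ (O − E)² / E
  black rough-coated: (214 − 211.5)² / 211.5 = 0.0296
  black smooth-coated: (74 − 70.5)² / 70.5 = 0.1738
  white rough-coated: (67 − 70.5)² / 70.5 = 0.1738
  white smooth-coated: (21 − 23.5)² / 23.5 = 0.2660
χ² = 0.0296 + 0.1738 + 0.1738 + 0.2660 = 0.6432 ≈ 0.643

0.643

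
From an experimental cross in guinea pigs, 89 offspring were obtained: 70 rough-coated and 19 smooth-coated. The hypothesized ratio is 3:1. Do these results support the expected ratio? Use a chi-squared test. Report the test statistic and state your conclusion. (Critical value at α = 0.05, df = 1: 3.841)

0.633; consistent

Total ratio parts = 4. Expected numbers out of 89:
  rough-coated: 89 × 3/4 = 66.75
  smooth-coated: 89 × 1/4 = 22.25
χ² = Σ (O − E)² / E
  rough-coated: (70 − 66.75)² / 66.75 = 0.1582
  smooth-coated: (19 − 22.25)² / 22.25 = 0.4747
χ² = 0.1582 + 0.4747 = 0.6329 ≈ 0.633
Degrees of freedom = 2 − 1 = 1; critical value at α = 0.05 is 3.841.
Since 0.633 < 3.841, we fail to reject the null hypothesis — the data are consistent with the 3:1 ratio.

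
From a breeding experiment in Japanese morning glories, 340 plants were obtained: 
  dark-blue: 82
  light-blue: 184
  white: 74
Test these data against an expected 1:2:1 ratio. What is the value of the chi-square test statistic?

The 1:2:1 ratio has 4 parts, so with N = 340 the expected counts are:
  dark-blue: 340 × 1/4 = 85
  light-blue: 340 × 2/4 = 170
  white: 340 × 1/4 = 85
χ² = Σ (O − E)² / E
  dark-blue: (82 − 85)² / 85 = 0.1059
  light-blue: (184 − 170)² / 170 = 1.1529
  white: (74 − 85)² / 85 = 1.4235
χ² = 0.1059 + 1.1529 + 1.4235 = 2.6823 ≈ 2.682

2.682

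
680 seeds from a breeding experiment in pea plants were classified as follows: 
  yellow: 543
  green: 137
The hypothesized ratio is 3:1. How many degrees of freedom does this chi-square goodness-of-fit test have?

A goodness-of-fit test with 2 phenotype classes has df = 2 − 1 = 1.

1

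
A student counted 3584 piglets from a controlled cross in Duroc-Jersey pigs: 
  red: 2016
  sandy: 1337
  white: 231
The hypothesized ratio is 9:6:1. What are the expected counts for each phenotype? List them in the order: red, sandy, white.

2016, 1344, 224

Under the 9:6:1 hypothesis (Σ ratio = 16, N = 3584):
  red: 3584 × 9/16 = 2016
  sandy: 3584 × 6/16 = 1344
  white: 3584 × 1/16 = 224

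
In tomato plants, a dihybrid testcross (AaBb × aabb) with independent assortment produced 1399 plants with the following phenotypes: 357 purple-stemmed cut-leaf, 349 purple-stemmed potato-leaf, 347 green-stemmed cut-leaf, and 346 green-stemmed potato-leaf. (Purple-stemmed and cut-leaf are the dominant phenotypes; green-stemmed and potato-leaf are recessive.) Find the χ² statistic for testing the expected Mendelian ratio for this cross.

A dihybrid testcross with independent assortment gives a 1:1:1:1 ratio.
Under the 1:1:1:1 hypothesis (Σ ratio = 4, N = 1399):
  purple-stemmed cut-leaf: 1399 × 1/4 = 349.75
  purple-stemmed potato-leaf: 1399 × 1/4 = 349.75
  green-stemmed cut-leaf: 1399 × 1/4 = 349.75
  green-stemmed potato-leaf: 1399 × 1/4 = 349.75
χ² = Σ (O − E)² / E
  purple-stemmed cut-leaf: (357 − 349.75)² / 349.75 = 0.1503
  purple-stemmed potato-leaf: (349 − 349.75)² / 349.75 = 0.0016
  green-stemmed cut-leaf: (347 − 349.75)² / 349.75 = 0.0216
  green-stemmed potato-leaf: (346 − 349.75)² / 349.75 = 0.0402
χ² = 0.1503 + 0.0016 + 0.0216 + 0.0402 = 0.2137 ≈ 0.214

0.214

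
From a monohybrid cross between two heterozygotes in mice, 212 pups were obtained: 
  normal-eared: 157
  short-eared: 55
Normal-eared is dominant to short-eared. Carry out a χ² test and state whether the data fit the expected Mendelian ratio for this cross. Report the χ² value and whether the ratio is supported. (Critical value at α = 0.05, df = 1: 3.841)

0.101; consistent

For a monohybrid cross between heterozygotes with complete dominance, the expected phenotypic ratio is 3:1.
Expected counts for N = 212 under a 3:1 ratio (total parts = 4):
  normal-eared: 212 × 3/4 = 159
  short-eared: 212 × 1/4 = 53
χ² = Σ (O − E)² / E
  normal-eared: (157 − 159)² / 159 = 0.0252
  short-eared: (55 − 53)² / 53 = 0.0755
χ² = 0.0252 + 0.0755 = 0.1007 ≈ 0.101
Degrees of freedom = 2 − 1 = 1; critical value at α = 0.05 is 3.841.
Since 0.101 < 3.841, we fail to reject the null hypothesis — the data are consistent with the 3:1 ratio.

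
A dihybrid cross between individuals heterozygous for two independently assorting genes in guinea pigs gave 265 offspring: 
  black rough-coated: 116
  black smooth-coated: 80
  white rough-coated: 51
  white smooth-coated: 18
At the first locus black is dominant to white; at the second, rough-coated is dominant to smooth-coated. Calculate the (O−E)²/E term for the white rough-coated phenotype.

0.035

A dihybrid F₂ with independent assortment and complete dominance at both loci gives a 9:3:3:1 phenotypic ratio.
Expected counts for N = 265 under a 9:3:3:1 ratio (total parts = 16):
  black rough-coated: 265 × 9/16 = 149.0625
  black smooth-coated: 265 × 3/16 = 49.6875
  white rough-coated: 265 × 3/16 = 49.6875
  white smooth-coated: 265 × 1/16 = 16.5625
Contribution of white rough-coated: (51 − 49.6875)² / 49.6875 = 0.0347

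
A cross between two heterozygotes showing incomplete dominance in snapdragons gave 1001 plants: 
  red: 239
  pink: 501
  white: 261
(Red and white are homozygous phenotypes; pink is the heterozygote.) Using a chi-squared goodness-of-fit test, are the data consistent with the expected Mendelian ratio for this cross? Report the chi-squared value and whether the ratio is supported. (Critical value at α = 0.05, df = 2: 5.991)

0.968; consistent

With incomplete dominance, a heterozygote × heterozygote cross gives a 1:2:1 phenotypic ratio.
Under the 1:2:1 hypothesis (Σ ratio = 4, N = 1001):
  red: 1001 × 1/4 = 250.25
  pink: 1001 × 2/4 = 500.5
  white: 1001 × 1/4 = 250.25
χ² = Σ (O − E)² / E
  red: (239 − 250.25)² / 250.25 = 0.5057
  pink: (501 − 500.5)² / 500.5 = 0.0005
  white: (261 − 250.25)² / 250.25 = 0.4618
χ² = 0.5057 + 0.0005 + 0.4618 = 0.968
Degrees of freedom = 3 − 1 = 2; critical value at α = 0.05 is 5.991.
Since 0.968 < 5.991, we fail to reject the null hypothesis — the data are consistent with the 1:2:1 ratio.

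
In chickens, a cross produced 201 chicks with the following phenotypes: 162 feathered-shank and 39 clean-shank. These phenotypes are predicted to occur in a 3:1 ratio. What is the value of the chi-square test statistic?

Total ratio parts = 4. Expected numbers out of 201:
  feathered-shank: 201 × 3/4 = 150.75
  clean-shank: 201 × 1/4 = 50.25
χ² = Σ (O − E)² / E
  feathered-shank: (162 − 150.75)² / 150.75 = 0.8396
  clean-shank: (39 − 50.25)² / 50.25 = 2.5187
χ² = 0.8396 + 2.5187 = 3.3583 ≈ 3.358

3.358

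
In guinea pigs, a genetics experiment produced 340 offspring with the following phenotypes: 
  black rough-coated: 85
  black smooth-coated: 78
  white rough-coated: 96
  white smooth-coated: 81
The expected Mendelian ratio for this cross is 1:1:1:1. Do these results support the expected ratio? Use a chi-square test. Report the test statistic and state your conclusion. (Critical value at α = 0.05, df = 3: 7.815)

2.188; consistent

The 1:1:1:1 ratio has 4 parts, so with N = 340 the expected counts are:
  black rough-coated: 340 × 1/4 = 85
  black smooth-coated: 340 × 1/4 = 85
  white rough-coated: 340 × 1/4 = 85
  white smooth-coated: 340 × 1/4 = 85
χ² = Σ (O − E)² / E
  black rough-coated: (85 − 85)² / 85 = 0.0000
  black smooth-coated: (78 − 85)² / 85 = 0.5765
  white rough-coated: (96 − 85)² / 85 = 1.4235
  white smooth-coated: (81 − 85)² / 85 = 0.1882
χ² = 0.0000 + 0.5765 + 1.4235 + 0.1882 = 2.1882 ≈ 2.188
Degrees of freedom = 4 − 1 = 3; critical value at α = 0.05 is 7.815.
Since 2.188 < 7.815, we fail to reject the null hypothesis — the data are consistent with the 1:1:1:1 ratio.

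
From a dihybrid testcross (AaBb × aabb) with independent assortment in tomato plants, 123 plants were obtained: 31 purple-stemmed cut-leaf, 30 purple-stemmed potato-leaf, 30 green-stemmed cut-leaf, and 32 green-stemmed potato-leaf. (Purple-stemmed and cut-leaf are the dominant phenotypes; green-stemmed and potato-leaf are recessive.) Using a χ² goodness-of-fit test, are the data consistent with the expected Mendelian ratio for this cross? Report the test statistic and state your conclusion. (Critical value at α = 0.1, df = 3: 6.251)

0.089; consistent

A dihybrid testcross with independent assortment gives a 1:1:1:1 ratio.
Under the 1:1:1:1 hypothesis (Σ ratio = 4, N = 123):
  purple-stemmed cut-leaf: 123 × 1/4 = 30.75
  purple-stemmed potato-leaf: 123 × 1/4 = 30.75
  green-stemmed cut-leaf: 123 × 1/4 = 30.75
  green-stemmed potato-leaf: 123 × 1/4 = 30.75
χ² = Σ (O − E)² / E
  purple-stemmed cut-leaf: (31 − 30.75)² / 30.75 = 0.0020
  purple-stemmed potato-leaf: (30 − 30.75)² / 30.75 = 0.0183
  green-stemmed cut-leaf: (30 − 30.75)² / 30.75 = 0.0183
  green-stemmed potato-leaf: (32 − 30.75)² / 30.75 = 0.0508
χ² = 0.0020 + 0.0183 + 0.0183 + 0.0508 = 0.0894 ≈ 0.089
Degrees of freedom = 4 − 1 = 3; critical value at α = 0.1 is 6.251.
Since 0.089 < 6.251, we fail to reject the null hypothesis — the data are consistent with the 1:1:1:1 ratio.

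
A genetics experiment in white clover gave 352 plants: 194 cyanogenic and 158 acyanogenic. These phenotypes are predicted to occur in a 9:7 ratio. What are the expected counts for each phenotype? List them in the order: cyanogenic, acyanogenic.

198, 154

Total ratio parts = 16. Expected numbers out of 352:
  cyanogenic: 352 × 9/16 = 198
  acyanogenic: 352 × 7/16 = 154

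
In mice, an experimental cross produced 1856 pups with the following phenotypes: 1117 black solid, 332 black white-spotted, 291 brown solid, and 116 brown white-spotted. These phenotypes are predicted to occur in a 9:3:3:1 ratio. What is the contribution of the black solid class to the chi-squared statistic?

5.104

Under the 9:3:3:1 hypothesis (Σ ratio = 16, N = 1856):
  black solid: 1856 × 9/16 = 1044
  black white-spotted: 1856 × 3/16 = 348
  brown solid: 1856 × 3/16 = 348
  brown white-spotted: 1856 × 1/16 = 116
Contribution of black solid: (1117 − 1044)² / 1044 = 5.1044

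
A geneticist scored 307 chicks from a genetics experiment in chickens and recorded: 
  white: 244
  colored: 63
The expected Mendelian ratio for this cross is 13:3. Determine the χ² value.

0.632

Expected counts for N = 307 under a 13:3 ratio (total parts = 16):
  white: 307 × 13/16 = 249.4375
  colored: 307 × 3/16 = 57.5625
χ² = Σ (O − E)² / E
  white: (244 − 249.4375)² / 249.4375 = 0.1185
  colored: (63 − 57.5625)² / 57.5625 = 0.5136
χ² = 0.1185 + 0.5136 = 0.6321 ≈ 0.632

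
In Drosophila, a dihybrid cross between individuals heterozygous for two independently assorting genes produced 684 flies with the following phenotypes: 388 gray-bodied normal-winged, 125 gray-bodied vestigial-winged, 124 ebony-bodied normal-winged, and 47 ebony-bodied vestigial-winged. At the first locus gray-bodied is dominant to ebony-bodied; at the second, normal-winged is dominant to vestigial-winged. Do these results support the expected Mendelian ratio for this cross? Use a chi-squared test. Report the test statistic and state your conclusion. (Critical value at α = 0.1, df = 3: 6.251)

0.673; consistent

A dihybrid F₂ with independent assortment and complete dominance at both loci gives a 9:3:3:1 phenotypic ratio.
Total ratio parts = 16. Expected numbers out of 684:
  gray-bodied normal-winged: 684 × 9/16 = 384.75
  gray-bodied vestigial-winged: 684 × 3/16 = 128.25
  ebony-bodied normal-winged: 684 × 3/16 = 128.25
  ebony-bodied vestigial-winged: 684 × 1/16 = 42.75
χ² = Σ (O − E)² / E
  gray-bodied normal-winged: (388 − 384.75)² / 384.75 = 0.0275
  gray-bodied vestigial-winged: (125 − 128.25)² / 128.25 = 0.0824
  ebony-bodied normal-winged: (124 − 128.25)² / 128.25 = 0.1408
  ebony-bodied vestigial-winged: (47 − 42.75)² / 42.75 = 0.4225
χ² = 0.0275 + 0.0824 + 0.1408 + 0.4225 = 0.6732 ≈ 0.673
Degrees of freedom = 4 − 1 = 3; critical value at α = 0.1 is 6.251.
Since 0.673 < 6.251, we fail to reject the null hypothesis — the data are consistent with the 9:3:3:1 ratio.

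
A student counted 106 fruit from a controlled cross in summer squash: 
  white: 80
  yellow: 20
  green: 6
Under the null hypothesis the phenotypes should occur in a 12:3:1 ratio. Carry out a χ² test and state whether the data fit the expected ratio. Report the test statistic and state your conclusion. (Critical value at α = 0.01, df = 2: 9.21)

0.063; consistent

Total ratio parts = 16. Expected numbers out of 106:
  white: 106 × 12/16 = 79.5
  yellow: 106 × 3/16 = 19.875
  green: 106 × 1/16 = 6.625
χ² = Σ (O − E)² / E
  white: (80 − 79.5)² / 79.5 = 0.0031
  yellow: (20 − 19.875)² / 19.875 = 0.0008
  green: (6 − 6.625)² / 6.625 = 0.0590
χ² = 0.0031 + 0.0008 + 0.0590 = 0.0629 ≈ 0.063
Degrees of freedom = 3 − 1 = 2; critical value at α = 0.01 is 9.21.
Since 0.063 < 9.21, we fail to reject the null hypothesis — the data are consistent with the 12:3:1 ratio.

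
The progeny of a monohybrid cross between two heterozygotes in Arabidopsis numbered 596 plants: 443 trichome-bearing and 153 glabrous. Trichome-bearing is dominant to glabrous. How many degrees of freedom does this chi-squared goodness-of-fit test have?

For a monohybrid cross between heterozygotes with complete dominance, the expected phenotypic ratio is 3:1.
A goodness-of-fit test with 2 phenotype classes has df = 2 − 1 = 1.

1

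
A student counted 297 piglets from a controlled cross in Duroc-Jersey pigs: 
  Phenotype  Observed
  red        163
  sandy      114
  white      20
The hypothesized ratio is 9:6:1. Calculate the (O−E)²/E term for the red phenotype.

0.099

The 9:6:1 ratio has 16 parts, so with N = 297 the expected counts are:
  red: 297 × 9/16 = 167.0625
  sandy: 297 × 6/16 = 111.375
  white: 297 × 1/16 = 18.5625
Contribution of red: (163 − 167.0625)² / 167.0625 = 0.0988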